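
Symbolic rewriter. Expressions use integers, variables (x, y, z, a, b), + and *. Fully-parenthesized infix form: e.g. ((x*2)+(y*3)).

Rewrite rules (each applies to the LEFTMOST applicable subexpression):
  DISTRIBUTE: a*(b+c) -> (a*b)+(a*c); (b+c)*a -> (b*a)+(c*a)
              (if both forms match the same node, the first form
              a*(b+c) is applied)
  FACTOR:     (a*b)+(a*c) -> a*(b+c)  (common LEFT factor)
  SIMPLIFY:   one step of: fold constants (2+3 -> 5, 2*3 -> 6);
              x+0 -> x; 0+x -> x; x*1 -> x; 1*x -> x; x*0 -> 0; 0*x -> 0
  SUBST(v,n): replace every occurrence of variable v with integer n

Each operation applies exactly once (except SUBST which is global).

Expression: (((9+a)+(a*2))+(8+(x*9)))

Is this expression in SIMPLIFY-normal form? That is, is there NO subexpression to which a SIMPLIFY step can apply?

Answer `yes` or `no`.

Answer: yes

Derivation:
Expression: (((9+a)+(a*2))+(8+(x*9)))
Scanning for simplifiable subexpressions (pre-order)...
  at root: (((9+a)+(a*2))+(8+(x*9))) (not simplifiable)
  at L: ((9+a)+(a*2)) (not simplifiable)
  at LL: (9+a) (not simplifiable)
  at LR: (a*2) (not simplifiable)
  at R: (8+(x*9)) (not simplifiable)
  at RR: (x*9) (not simplifiable)
Result: no simplifiable subexpression found -> normal form.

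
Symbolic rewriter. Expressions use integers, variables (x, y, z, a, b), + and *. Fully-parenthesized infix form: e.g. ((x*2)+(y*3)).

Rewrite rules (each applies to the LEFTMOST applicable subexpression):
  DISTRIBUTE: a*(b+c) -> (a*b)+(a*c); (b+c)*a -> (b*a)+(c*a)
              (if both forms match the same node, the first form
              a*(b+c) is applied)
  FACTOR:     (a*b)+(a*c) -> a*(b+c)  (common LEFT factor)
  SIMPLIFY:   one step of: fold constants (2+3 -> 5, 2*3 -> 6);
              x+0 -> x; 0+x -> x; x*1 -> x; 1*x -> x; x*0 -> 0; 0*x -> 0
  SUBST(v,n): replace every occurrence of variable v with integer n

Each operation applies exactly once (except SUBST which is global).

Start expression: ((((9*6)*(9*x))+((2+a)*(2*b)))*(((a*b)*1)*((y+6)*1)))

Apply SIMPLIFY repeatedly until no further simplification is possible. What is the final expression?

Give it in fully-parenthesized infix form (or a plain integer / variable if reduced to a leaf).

Answer: (((54*(9*x))+((2+a)*(2*b)))*((a*b)*(y+6)))

Derivation:
Start: ((((9*6)*(9*x))+((2+a)*(2*b)))*(((a*b)*1)*((y+6)*1)))
Step 1: at LLL: (9*6) -> 54; overall: ((((9*6)*(9*x))+((2+a)*(2*b)))*(((a*b)*1)*((y+6)*1))) -> (((54*(9*x))+((2+a)*(2*b)))*(((a*b)*1)*((y+6)*1)))
Step 2: at RL: ((a*b)*1) -> (a*b); overall: (((54*(9*x))+((2+a)*(2*b)))*(((a*b)*1)*((y+6)*1))) -> (((54*(9*x))+((2+a)*(2*b)))*((a*b)*((y+6)*1)))
Step 3: at RR: ((y+6)*1) -> (y+6); overall: (((54*(9*x))+((2+a)*(2*b)))*((a*b)*((y+6)*1))) -> (((54*(9*x))+((2+a)*(2*b)))*((a*b)*(y+6)))
Fixed point: (((54*(9*x))+((2+a)*(2*b)))*((a*b)*(y+6)))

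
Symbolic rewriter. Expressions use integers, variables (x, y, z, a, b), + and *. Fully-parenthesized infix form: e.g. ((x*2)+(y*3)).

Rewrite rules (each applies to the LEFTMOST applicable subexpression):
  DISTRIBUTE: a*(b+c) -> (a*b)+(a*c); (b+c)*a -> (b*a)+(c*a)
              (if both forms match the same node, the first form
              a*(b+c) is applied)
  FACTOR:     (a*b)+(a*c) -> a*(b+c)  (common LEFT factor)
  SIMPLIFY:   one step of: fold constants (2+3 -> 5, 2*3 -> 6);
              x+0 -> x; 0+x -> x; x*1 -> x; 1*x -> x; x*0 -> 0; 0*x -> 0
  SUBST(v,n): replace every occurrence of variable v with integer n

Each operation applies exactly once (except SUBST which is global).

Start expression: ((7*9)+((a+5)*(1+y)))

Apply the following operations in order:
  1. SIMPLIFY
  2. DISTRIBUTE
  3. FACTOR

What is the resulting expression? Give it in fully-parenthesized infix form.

Answer: (63+((a+5)*(1+y)))

Derivation:
Start: ((7*9)+((a+5)*(1+y)))
Apply SIMPLIFY at L (target: (7*9)): ((7*9)+((a+5)*(1+y))) -> (63+((a+5)*(1+y)))
Apply DISTRIBUTE at R (target: ((a+5)*(1+y))): (63+((a+5)*(1+y))) -> (63+(((a+5)*1)+((a+5)*y)))
Apply FACTOR at R (target: (((a+5)*1)+((a+5)*y))): (63+(((a+5)*1)+((a+5)*y))) -> (63+((a+5)*(1+y)))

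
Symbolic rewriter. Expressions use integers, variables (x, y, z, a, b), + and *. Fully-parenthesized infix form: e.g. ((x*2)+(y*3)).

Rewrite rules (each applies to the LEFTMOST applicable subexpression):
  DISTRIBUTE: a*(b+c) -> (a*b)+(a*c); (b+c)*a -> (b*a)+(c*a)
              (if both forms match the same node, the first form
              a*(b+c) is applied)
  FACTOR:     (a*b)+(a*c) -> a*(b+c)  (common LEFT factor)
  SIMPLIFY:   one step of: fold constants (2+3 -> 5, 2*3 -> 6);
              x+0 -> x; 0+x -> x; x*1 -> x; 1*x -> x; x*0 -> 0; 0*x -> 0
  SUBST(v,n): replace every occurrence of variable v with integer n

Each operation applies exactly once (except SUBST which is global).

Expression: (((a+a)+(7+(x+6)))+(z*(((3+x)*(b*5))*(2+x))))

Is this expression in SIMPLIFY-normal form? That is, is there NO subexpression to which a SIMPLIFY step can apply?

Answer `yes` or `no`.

Answer: yes

Derivation:
Expression: (((a+a)+(7+(x+6)))+(z*(((3+x)*(b*5))*(2+x))))
Scanning for simplifiable subexpressions (pre-order)...
  at root: (((a+a)+(7+(x+6)))+(z*(((3+x)*(b*5))*(2+x)))) (not simplifiable)
  at L: ((a+a)+(7+(x+6))) (not simplifiable)
  at LL: (a+a) (not simplifiable)
  at LR: (7+(x+6)) (not simplifiable)
  at LRR: (x+6) (not simplifiable)
  at R: (z*(((3+x)*(b*5))*(2+x))) (not simplifiable)
  at RR: (((3+x)*(b*5))*(2+x)) (not simplifiable)
  at RRL: ((3+x)*(b*5)) (not simplifiable)
  at RRLL: (3+x) (not simplifiable)
  at RRLR: (b*5) (not simplifiable)
  at RRR: (2+x) (not simplifiable)
Result: no simplifiable subexpression found -> normal form.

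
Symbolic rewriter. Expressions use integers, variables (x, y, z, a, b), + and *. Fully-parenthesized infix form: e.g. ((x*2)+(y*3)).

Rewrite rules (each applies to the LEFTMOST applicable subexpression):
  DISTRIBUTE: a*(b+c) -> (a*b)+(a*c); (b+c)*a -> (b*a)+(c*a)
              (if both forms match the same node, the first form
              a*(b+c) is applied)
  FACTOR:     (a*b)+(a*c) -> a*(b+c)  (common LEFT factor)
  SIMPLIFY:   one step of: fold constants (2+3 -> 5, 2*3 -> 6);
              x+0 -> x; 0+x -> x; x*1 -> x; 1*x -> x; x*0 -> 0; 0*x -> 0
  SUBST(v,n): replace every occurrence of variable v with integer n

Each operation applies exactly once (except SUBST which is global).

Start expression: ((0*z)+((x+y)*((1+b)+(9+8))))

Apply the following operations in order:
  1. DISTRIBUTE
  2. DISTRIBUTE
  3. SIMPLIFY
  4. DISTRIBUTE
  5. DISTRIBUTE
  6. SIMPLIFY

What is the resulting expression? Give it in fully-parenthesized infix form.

Answer: ((((x*1)+(y*1))+((x*b)+(y*b)))+((x+y)*(9+8)))

Derivation:
Start: ((0*z)+((x+y)*((1+b)+(9+8))))
Apply DISTRIBUTE at R (target: ((x+y)*((1+b)+(9+8)))): ((0*z)+((x+y)*((1+b)+(9+8)))) -> ((0*z)+(((x+y)*(1+b))+((x+y)*(9+8))))
Apply DISTRIBUTE at RL (target: ((x+y)*(1+b))): ((0*z)+(((x+y)*(1+b))+((x+y)*(9+8)))) -> ((0*z)+((((x+y)*1)+((x+y)*b))+((x+y)*(9+8))))
Apply SIMPLIFY at L (target: (0*z)): ((0*z)+((((x+y)*1)+((x+y)*b))+((x+y)*(9+8)))) -> (0+((((x+y)*1)+((x+y)*b))+((x+y)*(9+8))))
Apply DISTRIBUTE at RLL (target: ((x+y)*1)): (0+((((x+y)*1)+((x+y)*b))+((x+y)*(9+8)))) -> (0+((((x*1)+(y*1))+((x+y)*b))+((x+y)*(9+8))))
Apply DISTRIBUTE at RLR (target: ((x+y)*b)): (0+((((x*1)+(y*1))+((x+y)*b))+((x+y)*(9+8)))) -> (0+((((x*1)+(y*1))+((x*b)+(y*b)))+((x+y)*(9+8))))
Apply SIMPLIFY at root (target: (0+((((x*1)+(y*1))+((x*b)+(y*b)))+((x+y)*(9+8))))): (0+((((x*1)+(y*1))+((x*b)+(y*b)))+((x+y)*(9+8)))) -> ((((x*1)+(y*1))+((x*b)+(y*b)))+((x+y)*(9+8)))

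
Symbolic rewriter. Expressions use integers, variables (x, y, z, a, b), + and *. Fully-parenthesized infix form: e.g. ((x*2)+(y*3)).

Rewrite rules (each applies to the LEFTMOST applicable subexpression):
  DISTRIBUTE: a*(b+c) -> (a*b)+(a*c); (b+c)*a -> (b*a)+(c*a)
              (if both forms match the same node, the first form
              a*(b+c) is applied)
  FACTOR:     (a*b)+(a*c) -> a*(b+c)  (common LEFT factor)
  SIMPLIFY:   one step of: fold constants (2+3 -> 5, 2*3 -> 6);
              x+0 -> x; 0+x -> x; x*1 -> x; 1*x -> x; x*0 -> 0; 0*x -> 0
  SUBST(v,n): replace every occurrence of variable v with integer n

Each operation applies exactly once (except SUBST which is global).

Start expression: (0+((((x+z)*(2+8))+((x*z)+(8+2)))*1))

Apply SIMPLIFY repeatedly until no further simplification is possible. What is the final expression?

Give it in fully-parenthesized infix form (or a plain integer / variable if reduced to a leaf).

Start: (0+((((x+z)*(2+8))+((x*z)+(8+2)))*1))
Step 1: at root: (0+((((x+z)*(2+8))+((x*z)+(8+2)))*1)) -> ((((x+z)*(2+8))+((x*z)+(8+2)))*1); overall: (0+((((x+z)*(2+8))+((x*z)+(8+2)))*1)) -> ((((x+z)*(2+8))+((x*z)+(8+2)))*1)
Step 2: at root: ((((x+z)*(2+8))+((x*z)+(8+2)))*1) -> (((x+z)*(2+8))+((x*z)+(8+2))); overall: ((((x+z)*(2+8))+((x*z)+(8+2)))*1) -> (((x+z)*(2+8))+((x*z)+(8+2)))
Step 3: at LR: (2+8) -> 10; overall: (((x+z)*(2+8))+((x*z)+(8+2))) -> (((x+z)*10)+((x*z)+(8+2)))
Step 4: at RR: (8+2) -> 10; overall: (((x+z)*10)+((x*z)+(8+2))) -> (((x+z)*10)+((x*z)+10))
Fixed point: (((x+z)*10)+((x*z)+10))

Answer: (((x+z)*10)+((x*z)+10))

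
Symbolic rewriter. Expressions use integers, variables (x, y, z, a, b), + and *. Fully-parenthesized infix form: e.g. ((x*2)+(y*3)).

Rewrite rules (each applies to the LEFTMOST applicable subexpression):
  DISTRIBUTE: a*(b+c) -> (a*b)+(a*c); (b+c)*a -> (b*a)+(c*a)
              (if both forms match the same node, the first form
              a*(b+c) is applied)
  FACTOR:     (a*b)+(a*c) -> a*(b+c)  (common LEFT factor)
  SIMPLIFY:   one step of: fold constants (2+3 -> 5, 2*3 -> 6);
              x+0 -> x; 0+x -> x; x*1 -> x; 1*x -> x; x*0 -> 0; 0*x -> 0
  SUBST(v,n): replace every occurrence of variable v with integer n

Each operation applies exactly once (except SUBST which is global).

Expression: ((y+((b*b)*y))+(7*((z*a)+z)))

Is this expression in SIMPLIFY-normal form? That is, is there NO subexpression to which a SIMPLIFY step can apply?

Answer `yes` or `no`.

Answer: yes

Derivation:
Expression: ((y+((b*b)*y))+(7*((z*a)+z)))
Scanning for simplifiable subexpressions (pre-order)...
  at root: ((y+((b*b)*y))+(7*((z*a)+z))) (not simplifiable)
  at L: (y+((b*b)*y)) (not simplifiable)
  at LR: ((b*b)*y) (not simplifiable)
  at LRL: (b*b) (not simplifiable)
  at R: (7*((z*a)+z)) (not simplifiable)
  at RR: ((z*a)+z) (not simplifiable)
  at RRL: (z*a) (not simplifiable)
Result: no simplifiable subexpression found -> normal form.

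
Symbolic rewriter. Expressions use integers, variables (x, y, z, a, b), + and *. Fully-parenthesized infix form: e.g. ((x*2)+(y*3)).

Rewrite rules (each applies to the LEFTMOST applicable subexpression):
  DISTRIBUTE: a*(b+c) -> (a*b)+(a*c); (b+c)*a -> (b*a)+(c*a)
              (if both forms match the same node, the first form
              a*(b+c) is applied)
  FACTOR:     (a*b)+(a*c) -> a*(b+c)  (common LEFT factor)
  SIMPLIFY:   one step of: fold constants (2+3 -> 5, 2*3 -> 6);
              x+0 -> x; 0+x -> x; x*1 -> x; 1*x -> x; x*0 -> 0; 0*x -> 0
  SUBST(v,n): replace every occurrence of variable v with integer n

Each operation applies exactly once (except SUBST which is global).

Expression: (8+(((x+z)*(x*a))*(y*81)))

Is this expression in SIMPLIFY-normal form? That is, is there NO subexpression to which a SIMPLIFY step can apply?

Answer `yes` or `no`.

Expression: (8+(((x+z)*(x*a))*(y*81)))
Scanning for simplifiable subexpressions (pre-order)...
  at root: (8+(((x+z)*(x*a))*(y*81))) (not simplifiable)
  at R: (((x+z)*(x*a))*(y*81)) (not simplifiable)
  at RL: ((x+z)*(x*a)) (not simplifiable)
  at RLL: (x+z) (not simplifiable)
  at RLR: (x*a) (not simplifiable)
  at RR: (y*81) (not simplifiable)
Result: no simplifiable subexpression found -> normal form.

Answer: yes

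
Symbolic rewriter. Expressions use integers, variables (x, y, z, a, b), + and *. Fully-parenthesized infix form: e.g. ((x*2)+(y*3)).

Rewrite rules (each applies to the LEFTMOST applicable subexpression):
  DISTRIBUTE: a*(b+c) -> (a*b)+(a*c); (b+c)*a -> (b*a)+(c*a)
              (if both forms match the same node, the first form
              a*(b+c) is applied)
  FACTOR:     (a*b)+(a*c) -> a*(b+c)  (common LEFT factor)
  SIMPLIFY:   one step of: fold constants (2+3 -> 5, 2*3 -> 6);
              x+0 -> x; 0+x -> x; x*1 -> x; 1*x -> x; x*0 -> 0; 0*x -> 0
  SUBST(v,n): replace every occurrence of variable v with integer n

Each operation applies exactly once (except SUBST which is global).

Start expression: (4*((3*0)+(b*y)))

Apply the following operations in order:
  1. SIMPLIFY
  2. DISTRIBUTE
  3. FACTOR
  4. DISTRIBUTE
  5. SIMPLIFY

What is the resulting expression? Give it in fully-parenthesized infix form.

Answer: (0+(4*(b*y)))

Derivation:
Start: (4*((3*0)+(b*y)))
Apply SIMPLIFY at RL (target: (3*0)): (4*((3*0)+(b*y))) -> (4*(0+(b*y)))
Apply DISTRIBUTE at root (target: (4*(0+(b*y)))): (4*(0+(b*y))) -> ((4*0)+(4*(b*y)))
Apply FACTOR at root (target: ((4*0)+(4*(b*y)))): ((4*0)+(4*(b*y))) -> (4*(0+(b*y)))
Apply DISTRIBUTE at root (target: (4*(0+(b*y)))): (4*(0+(b*y))) -> ((4*0)+(4*(b*y)))
Apply SIMPLIFY at L (target: (4*0)): ((4*0)+(4*(b*y))) -> (0+(4*(b*y)))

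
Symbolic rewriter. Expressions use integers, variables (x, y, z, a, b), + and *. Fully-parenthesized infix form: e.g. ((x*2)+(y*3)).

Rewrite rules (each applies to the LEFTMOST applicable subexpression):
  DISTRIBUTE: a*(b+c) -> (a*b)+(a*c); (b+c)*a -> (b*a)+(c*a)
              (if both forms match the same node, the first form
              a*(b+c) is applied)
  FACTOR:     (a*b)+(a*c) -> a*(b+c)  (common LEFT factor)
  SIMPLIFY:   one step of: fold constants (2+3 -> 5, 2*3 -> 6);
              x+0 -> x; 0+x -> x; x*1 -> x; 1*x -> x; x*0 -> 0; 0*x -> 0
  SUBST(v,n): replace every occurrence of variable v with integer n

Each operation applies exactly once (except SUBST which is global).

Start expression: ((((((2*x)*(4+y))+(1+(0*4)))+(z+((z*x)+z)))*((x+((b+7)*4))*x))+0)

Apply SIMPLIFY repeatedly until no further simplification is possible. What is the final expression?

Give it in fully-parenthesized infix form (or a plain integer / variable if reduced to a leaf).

Start: ((((((2*x)*(4+y))+(1+(0*4)))+(z+((z*x)+z)))*((x+((b+7)*4))*x))+0)
Step 1: at root: ((((((2*x)*(4+y))+(1+(0*4)))+(z+((z*x)+z)))*((x+((b+7)*4))*x))+0) -> (((((2*x)*(4+y))+(1+(0*4)))+(z+((z*x)+z)))*((x+((b+7)*4))*x)); overall: ((((((2*x)*(4+y))+(1+(0*4)))+(z+((z*x)+z)))*((x+((b+7)*4))*x))+0) -> (((((2*x)*(4+y))+(1+(0*4)))+(z+((z*x)+z)))*((x+((b+7)*4))*x))
Step 2: at LLRR: (0*4) -> 0; overall: (((((2*x)*(4+y))+(1+(0*4)))+(z+((z*x)+z)))*((x+((b+7)*4))*x)) -> (((((2*x)*(4+y))+(1+0))+(z+((z*x)+z)))*((x+((b+7)*4))*x))
Step 3: at LLR: (1+0) -> 1; overall: (((((2*x)*(4+y))+(1+0))+(z+((z*x)+z)))*((x+((b+7)*4))*x)) -> (((((2*x)*(4+y))+1)+(z+((z*x)+z)))*((x+((b+7)*4))*x))
Fixed point: (((((2*x)*(4+y))+1)+(z+((z*x)+z)))*((x+((b+7)*4))*x))

Answer: (((((2*x)*(4+y))+1)+(z+((z*x)+z)))*((x+((b+7)*4))*x))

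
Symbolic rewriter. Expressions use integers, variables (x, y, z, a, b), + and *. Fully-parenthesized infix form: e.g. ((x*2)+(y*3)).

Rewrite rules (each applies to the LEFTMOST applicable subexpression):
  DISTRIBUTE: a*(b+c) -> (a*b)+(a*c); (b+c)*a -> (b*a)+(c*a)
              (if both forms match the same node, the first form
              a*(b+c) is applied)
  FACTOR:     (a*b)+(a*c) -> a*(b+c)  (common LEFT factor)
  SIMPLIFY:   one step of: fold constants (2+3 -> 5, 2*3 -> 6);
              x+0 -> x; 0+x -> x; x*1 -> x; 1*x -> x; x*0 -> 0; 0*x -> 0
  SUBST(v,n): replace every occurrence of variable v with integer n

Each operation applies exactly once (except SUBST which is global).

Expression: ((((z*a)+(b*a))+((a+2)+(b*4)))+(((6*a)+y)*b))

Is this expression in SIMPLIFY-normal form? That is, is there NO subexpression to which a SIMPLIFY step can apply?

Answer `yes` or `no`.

Answer: yes

Derivation:
Expression: ((((z*a)+(b*a))+((a+2)+(b*4)))+(((6*a)+y)*b))
Scanning for simplifiable subexpressions (pre-order)...
  at root: ((((z*a)+(b*a))+((a+2)+(b*4)))+(((6*a)+y)*b)) (not simplifiable)
  at L: (((z*a)+(b*a))+((a+2)+(b*4))) (not simplifiable)
  at LL: ((z*a)+(b*a)) (not simplifiable)
  at LLL: (z*a) (not simplifiable)
  at LLR: (b*a) (not simplifiable)
  at LR: ((a+2)+(b*4)) (not simplifiable)
  at LRL: (a+2) (not simplifiable)
  at LRR: (b*4) (not simplifiable)
  at R: (((6*a)+y)*b) (not simplifiable)
  at RL: ((6*a)+y) (not simplifiable)
  at RLL: (6*a) (not simplifiable)
Result: no simplifiable subexpression found -> normal form.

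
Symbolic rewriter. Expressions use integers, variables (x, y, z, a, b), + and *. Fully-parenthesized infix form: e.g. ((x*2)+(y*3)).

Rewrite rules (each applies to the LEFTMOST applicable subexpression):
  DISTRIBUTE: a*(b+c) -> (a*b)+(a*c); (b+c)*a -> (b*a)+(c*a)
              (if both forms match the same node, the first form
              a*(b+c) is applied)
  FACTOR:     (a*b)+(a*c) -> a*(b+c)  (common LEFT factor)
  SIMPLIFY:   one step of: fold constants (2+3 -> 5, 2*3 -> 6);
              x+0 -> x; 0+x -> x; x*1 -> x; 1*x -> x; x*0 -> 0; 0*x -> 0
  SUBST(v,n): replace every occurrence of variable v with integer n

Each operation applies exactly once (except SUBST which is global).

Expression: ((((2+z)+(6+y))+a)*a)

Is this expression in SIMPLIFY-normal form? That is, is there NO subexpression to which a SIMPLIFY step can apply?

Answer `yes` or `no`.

Expression: ((((2+z)+(6+y))+a)*a)
Scanning for simplifiable subexpressions (pre-order)...
  at root: ((((2+z)+(6+y))+a)*a) (not simplifiable)
  at L: (((2+z)+(6+y))+a) (not simplifiable)
  at LL: ((2+z)+(6+y)) (not simplifiable)
  at LLL: (2+z) (not simplifiable)
  at LLR: (6+y) (not simplifiable)
Result: no simplifiable subexpression found -> normal form.

Answer: yes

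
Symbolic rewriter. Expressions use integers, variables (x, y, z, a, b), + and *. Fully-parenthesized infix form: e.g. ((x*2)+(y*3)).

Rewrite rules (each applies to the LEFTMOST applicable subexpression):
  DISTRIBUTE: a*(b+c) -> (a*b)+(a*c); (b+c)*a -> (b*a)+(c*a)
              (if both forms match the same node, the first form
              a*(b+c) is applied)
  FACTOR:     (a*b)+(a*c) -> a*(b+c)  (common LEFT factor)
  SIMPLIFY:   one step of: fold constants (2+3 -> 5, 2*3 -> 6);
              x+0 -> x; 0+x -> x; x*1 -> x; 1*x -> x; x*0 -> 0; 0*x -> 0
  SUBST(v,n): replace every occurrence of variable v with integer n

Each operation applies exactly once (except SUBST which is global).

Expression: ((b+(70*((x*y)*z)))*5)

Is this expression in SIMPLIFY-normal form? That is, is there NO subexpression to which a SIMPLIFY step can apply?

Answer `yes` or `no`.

Expression: ((b+(70*((x*y)*z)))*5)
Scanning for simplifiable subexpressions (pre-order)...
  at root: ((b+(70*((x*y)*z)))*5) (not simplifiable)
  at L: (b+(70*((x*y)*z))) (not simplifiable)
  at LR: (70*((x*y)*z)) (not simplifiable)
  at LRR: ((x*y)*z) (not simplifiable)
  at LRRL: (x*y) (not simplifiable)
Result: no simplifiable subexpression found -> normal form.

Answer: yes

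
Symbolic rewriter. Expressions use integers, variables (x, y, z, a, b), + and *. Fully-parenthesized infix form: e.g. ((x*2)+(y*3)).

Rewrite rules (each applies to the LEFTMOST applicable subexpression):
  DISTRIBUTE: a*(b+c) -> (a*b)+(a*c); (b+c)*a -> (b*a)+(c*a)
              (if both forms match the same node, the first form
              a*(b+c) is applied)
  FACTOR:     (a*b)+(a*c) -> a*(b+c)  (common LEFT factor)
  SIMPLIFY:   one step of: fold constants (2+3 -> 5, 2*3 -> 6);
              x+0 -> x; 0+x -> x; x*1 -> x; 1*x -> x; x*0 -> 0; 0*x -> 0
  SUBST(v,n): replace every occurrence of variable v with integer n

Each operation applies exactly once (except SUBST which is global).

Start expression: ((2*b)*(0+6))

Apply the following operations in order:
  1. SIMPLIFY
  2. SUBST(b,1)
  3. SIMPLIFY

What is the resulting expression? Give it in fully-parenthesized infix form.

Answer: (2*6)

Derivation:
Start: ((2*b)*(0+6))
Apply SIMPLIFY at R (target: (0+6)): ((2*b)*(0+6)) -> ((2*b)*6)
Apply SUBST(b,1): ((2*b)*6) -> ((2*1)*6)
Apply SIMPLIFY at L (target: (2*1)): ((2*1)*6) -> (2*6)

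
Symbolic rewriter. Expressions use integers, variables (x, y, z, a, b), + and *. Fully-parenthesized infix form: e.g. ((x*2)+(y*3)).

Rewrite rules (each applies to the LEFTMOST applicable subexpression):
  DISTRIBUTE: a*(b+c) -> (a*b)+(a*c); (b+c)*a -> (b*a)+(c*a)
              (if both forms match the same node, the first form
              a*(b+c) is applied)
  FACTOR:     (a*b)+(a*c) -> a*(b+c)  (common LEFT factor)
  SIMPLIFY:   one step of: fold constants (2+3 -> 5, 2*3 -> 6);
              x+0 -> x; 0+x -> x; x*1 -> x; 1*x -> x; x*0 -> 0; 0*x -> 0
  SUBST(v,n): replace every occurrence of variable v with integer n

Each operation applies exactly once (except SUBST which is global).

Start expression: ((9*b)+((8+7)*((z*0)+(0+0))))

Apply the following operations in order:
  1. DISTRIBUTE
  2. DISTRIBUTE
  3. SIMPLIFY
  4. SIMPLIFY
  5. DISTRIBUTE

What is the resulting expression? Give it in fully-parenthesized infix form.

Start: ((9*b)+((8+7)*((z*0)+(0+0))))
Apply DISTRIBUTE at R (target: ((8+7)*((z*0)+(0+0)))): ((9*b)+((8+7)*((z*0)+(0+0)))) -> ((9*b)+(((8+7)*(z*0))+((8+7)*(0+0))))
Apply DISTRIBUTE at RL (target: ((8+7)*(z*0))): ((9*b)+(((8+7)*(z*0))+((8+7)*(0+0)))) -> ((9*b)+(((8*(z*0))+(7*(z*0)))+((8+7)*(0+0))))
Apply SIMPLIFY at RLLR (target: (z*0)): ((9*b)+(((8*(z*0))+(7*(z*0)))+((8+7)*(0+0)))) -> ((9*b)+(((8*0)+(7*(z*0)))+((8+7)*(0+0))))
Apply SIMPLIFY at RLL (target: (8*0)): ((9*b)+(((8*0)+(7*(z*0)))+((8+7)*(0+0)))) -> ((9*b)+((0+(7*(z*0)))+((8+7)*(0+0))))
Apply DISTRIBUTE at RR (target: ((8+7)*(0+0))): ((9*b)+((0+(7*(z*0)))+((8+7)*(0+0)))) -> ((9*b)+((0+(7*(z*0)))+(((8+7)*0)+((8+7)*0))))

Answer: ((9*b)+((0+(7*(z*0)))+(((8+7)*0)+((8+7)*0))))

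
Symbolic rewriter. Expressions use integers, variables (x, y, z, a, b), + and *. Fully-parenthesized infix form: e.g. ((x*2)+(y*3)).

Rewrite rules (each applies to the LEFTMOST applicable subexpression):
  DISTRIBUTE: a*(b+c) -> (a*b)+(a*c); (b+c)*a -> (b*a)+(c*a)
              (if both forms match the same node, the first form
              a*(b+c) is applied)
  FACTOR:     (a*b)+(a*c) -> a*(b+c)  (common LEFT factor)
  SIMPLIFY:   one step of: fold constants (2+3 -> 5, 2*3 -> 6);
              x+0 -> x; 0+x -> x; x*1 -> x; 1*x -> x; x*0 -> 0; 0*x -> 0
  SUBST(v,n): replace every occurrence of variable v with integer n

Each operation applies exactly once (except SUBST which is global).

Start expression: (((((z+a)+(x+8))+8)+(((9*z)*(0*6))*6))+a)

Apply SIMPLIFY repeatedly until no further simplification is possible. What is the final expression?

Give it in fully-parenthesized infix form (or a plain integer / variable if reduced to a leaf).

Start: (((((z+a)+(x+8))+8)+(((9*z)*(0*6))*6))+a)
Step 1: at LRLR: (0*6) -> 0; overall: (((((z+a)+(x+8))+8)+(((9*z)*(0*6))*6))+a) -> (((((z+a)+(x+8))+8)+(((9*z)*0)*6))+a)
Step 2: at LRL: ((9*z)*0) -> 0; overall: (((((z+a)+(x+8))+8)+(((9*z)*0)*6))+a) -> (((((z+a)+(x+8))+8)+(0*6))+a)
Step 3: at LR: (0*6) -> 0; overall: (((((z+a)+(x+8))+8)+(0*6))+a) -> (((((z+a)+(x+8))+8)+0)+a)
Step 4: at L: ((((z+a)+(x+8))+8)+0) -> (((z+a)+(x+8))+8); overall: (((((z+a)+(x+8))+8)+0)+a) -> ((((z+a)+(x+8))+8)+a)
Fixed point: ((((z+a)+(x+8))+8)+a)

Answer: ((((z+a)+(x+8))+8)+a)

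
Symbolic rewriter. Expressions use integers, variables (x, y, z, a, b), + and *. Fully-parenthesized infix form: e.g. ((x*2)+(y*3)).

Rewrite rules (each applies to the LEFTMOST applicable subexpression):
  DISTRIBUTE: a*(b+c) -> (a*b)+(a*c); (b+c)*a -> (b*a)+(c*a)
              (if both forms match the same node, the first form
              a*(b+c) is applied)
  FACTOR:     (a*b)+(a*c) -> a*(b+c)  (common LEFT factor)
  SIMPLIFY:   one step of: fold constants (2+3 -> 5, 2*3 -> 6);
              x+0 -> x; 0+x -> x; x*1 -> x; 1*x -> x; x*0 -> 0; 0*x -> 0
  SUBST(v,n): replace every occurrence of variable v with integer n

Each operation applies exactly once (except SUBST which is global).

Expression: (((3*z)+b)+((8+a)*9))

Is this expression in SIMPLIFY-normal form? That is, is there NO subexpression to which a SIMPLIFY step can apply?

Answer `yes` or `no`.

Expression: (((3*z)+b)+((8+a)*9))
Scanning for simplifiable subexpressions (pre-order)...
  at root: (((3*z)+b)+((8+a)*9)) (not simplifiable)
  at L: ((3*z)+b) (not simplifiable)
  at LL: (3*z) (not simplifiable)
  at R: ((8+a)*9) (not simplifiable)
  at RL: (8+a) (not simplifiable)
Result: no simplifiable subexpression found -> normal form.

Answer: yes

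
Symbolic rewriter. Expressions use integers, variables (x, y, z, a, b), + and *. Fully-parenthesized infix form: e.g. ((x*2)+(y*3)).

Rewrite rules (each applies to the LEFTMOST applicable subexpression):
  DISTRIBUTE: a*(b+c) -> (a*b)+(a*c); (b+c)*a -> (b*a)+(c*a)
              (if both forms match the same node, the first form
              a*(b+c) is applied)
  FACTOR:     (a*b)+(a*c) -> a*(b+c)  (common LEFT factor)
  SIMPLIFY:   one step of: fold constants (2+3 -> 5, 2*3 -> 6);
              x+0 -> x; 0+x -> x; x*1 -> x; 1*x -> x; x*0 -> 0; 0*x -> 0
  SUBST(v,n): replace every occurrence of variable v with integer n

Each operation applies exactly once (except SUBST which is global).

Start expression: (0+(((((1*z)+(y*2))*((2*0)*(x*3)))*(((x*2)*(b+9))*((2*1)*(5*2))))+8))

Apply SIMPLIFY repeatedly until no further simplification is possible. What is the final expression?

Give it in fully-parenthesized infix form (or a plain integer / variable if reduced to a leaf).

Start: (0+(((((1*z)+(y*2))*((2*0)*(x*3)))*(((x*2)*(b+9))*((2*1)*(5*2))))+8))
Step 1: at root: (0+(((((1*z)+(y*2))*((2*0)*(x*3)))*(((x*2)*(b+9))*((2*1)*(5*2))))+8)) -> (((((1*z)+(y*2))*((2*0)*(x*3)))*(((x*2)*(b+9))*((2*1)*(5*2))))+8); overall: (0+(((((1*z)+(y*2))*((2*0)*(x*3)))*(((x*2)*(b+9))*((2*1)*(5*2))))+8)) -> (((((1*z)+(y*2))*((2*0)*(x*3)))*(((x*2)*(b+9))*((2*1)*(5*2))))+8)
Step 2: at LLLL: (1*z) -> z; overall: (((((1*z)+(y*2))*((2*0)*(x*3)))*(((x*2)*(b+9))*((2*1)*(5*2))))+8) -> ((((z+(y*2))*((2*0)*(x*3)))*(((x*2)*(b+9))*((2*1)*(5*2))))+8)
Step 3: at LLRL: (2*0) -> 0; overall: ((((z+(y*2))*((2*0)*(x*3)))*(((x*2)*(b+9))*((2*1)*(5*2))))+8) -> ((((z+(y*2))*(0*(x*3)))*(((x*2)*(b+9))*((2*1)*(5*2))))+8)
Step 4: at LLR: (0*(x*3)) -> 0; overall: ((((z+(y*2))*(0*(x*3)))*(((x*2)*(b+9))*((2*1)*(5*2))))+8) -> ((((z+(y*2))*0)*(((x*2)*(b+9))*((2*1)*(5*2))))+8)
Step 5: at LL: ((z+(y*2))*0) -> 0; overall: ((((z+(y*2))*0)*(((x*2)*(b+9))*((2*1)*(5*2))))+8) -> ((0*(((x*2)*(b+9))*((2*1)*(5*2))))+8)
Step 6: at L: (0*(((x*2)*(b+9))*((2*1)*(5*2)))) -> 0; overall: ((0*(((x*2)*(b+9))*((2*1)*(5*2))))+8) -> (0+8)
Step 7: at root: (0+8) -> 8; overall: (0+8) -> 8
Fixed point: 8

Answer: 8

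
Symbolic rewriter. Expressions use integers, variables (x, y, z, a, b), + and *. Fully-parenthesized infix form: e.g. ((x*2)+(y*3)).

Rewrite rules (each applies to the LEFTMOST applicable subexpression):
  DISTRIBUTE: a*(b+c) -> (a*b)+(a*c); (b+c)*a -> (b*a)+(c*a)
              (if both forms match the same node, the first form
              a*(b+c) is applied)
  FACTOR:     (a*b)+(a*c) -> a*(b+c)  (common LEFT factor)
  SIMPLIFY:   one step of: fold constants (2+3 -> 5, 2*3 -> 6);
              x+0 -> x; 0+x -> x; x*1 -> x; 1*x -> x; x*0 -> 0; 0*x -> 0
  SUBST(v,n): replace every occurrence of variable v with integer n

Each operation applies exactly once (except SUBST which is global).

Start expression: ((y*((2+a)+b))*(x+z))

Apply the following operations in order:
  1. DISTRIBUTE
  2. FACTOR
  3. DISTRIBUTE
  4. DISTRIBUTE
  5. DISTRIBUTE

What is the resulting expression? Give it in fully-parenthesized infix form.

Answer: ((((y*(2+a))*x)+((y*b)*x))+((y*((2+a)+b))*z))

Derivation:
Start: ((y*((2+a)+b))*(x+z))
Apply DISTRIBUTE at root (target: ((y*((2+a)+b))*(x+z))): ((y*((2+a)+b))*(x+z)) -> (((y*((2+a)+b))*x)+((y*((2+a)+b))*z))
Apply FACTOR at root (target: (((y*((2+a)+b))*x)+((y*((2+a)+b))*z))): (((y*((2+a)+b))*x)+((y*((2+a)+b))*z)) -> ((y*((2+a)+b))*(x+z))
Apply DISTRIBUTE at root (target: ((y*((2+a)+b))*(x+z))): ((y*((2+a)+b))*(x+z)) -> (((y*((2+a)+b))*x)+((y*((2+a)+b))*z))
Apply DISTRIBUTE at LL (target: (y*((2+a)+b))): (((y*((2+a)+b))*x)+((y*((2+a)+b))*z)) -> ((((y*(2+a))+(y*b))*x)+((y*((2+a)+b))*z))
Apply DISTRIBUTE at L (target: (((y*(2+a))+(y*b))*x)): ((((y*(2+a))+(y*b))*x)+((y*((2+a)+b))*z)) -> ((((y*(2+a))*x)+((y*b)*x))+((y*((2+a)+b))*z))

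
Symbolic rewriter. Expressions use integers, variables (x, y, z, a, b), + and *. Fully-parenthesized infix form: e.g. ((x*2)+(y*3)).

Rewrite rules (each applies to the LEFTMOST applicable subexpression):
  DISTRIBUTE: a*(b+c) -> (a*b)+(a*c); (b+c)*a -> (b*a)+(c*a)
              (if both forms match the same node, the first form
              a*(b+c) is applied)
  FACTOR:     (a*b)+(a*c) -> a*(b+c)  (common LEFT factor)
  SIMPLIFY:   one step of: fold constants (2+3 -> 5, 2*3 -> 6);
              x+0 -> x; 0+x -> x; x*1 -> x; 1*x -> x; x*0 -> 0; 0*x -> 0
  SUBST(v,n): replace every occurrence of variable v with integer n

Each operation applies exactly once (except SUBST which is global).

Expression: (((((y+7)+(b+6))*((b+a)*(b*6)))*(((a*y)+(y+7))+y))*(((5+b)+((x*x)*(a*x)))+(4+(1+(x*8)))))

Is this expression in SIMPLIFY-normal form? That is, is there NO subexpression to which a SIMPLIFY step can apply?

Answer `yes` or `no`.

Expression: (((((y+7)+(b+6))*((b+a)*(b*6)))*(((a*y)+(y+7))+y))*(((5+b)+((x*x)*(a*x)))+(4+(1+(x*8)))))
Scanning for simplifiable subexpressions (pre-order)...
  at root: (((((y+7)+(b+6))*((b+a)*(b*6)))*(((a*y)+(y+7))+y))*(((5+b)+((x*x)*(a*x)))+(4+(1+(x*8))))) (not simplifiable)
  at L: ((((y+7)+(b+6))*((b+a)*(b*6)))*(((a*y)+(y+7))+y)) (not simplifiable)
  at LL: (((y+7)+(b+6))*((b+a)*(b*6))) (not simplifiable)
  at LLL: ((y+7)+(b+6)) (not simplifiable)
  at LLLL: (y+7) (not simplifiable)
  at LLLR: (b+6) (not simplifiable)
  at LLR: ((b+a)*(b*6)) (not simplifiable)
  at LLRL: (b+a) (not simplifiable)
  at LLRR: (b*6) (not simplifiable)
  at LR: (((a*y)+(y+7))+y) (not simplifiable)
  at LRL: ((a*y)+(y+7)) (not simplifiable)
  at LRLL: (a*y) (not simplifiable)
  at LRLR: (y+7) (not simplifiable)
  at R: (((5+b)+((x*x)*(a*x)))+(4+(1+(x*8)))) (not simplifiable)
  at RL: ((5+b)+((x*x)*(a*x))) (not simplifiable)
  at RLL: (5+b) (not simplifiable)
  at RLR: ((x*x)*(a*x)) (not simplifiable)
  at RLRL: (x*x) (not simplifiable)
  at RLRR: (a*x) (not simplifiable)
  at RR: (4+(1+(x*8))) (not simplifiable)
  at RRR: (1+(x*8)) (not simplifiable)
  at RRRR: (x*8) (not simplifiable)
Result: no simplifiable subexpression found -> normal form.

Answer: yes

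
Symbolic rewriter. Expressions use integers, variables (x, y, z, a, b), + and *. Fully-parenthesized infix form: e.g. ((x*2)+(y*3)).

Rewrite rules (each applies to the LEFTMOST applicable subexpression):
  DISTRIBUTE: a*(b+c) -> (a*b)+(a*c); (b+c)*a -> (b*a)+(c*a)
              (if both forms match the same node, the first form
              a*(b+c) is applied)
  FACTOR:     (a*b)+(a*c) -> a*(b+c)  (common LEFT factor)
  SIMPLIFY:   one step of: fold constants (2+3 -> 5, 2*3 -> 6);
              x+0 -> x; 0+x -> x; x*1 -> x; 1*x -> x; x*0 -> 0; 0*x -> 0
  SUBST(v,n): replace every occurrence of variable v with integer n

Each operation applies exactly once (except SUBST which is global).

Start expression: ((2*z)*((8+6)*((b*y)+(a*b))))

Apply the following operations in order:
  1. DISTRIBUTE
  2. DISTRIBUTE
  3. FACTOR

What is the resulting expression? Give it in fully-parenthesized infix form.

Answer: ((2*z)*(((8+6)*(b*y))+((8+6)*(a*b))))

Derivation:
Start: ((2*z)*((8+6)*((b*y)+(a*b))))
Apply DISTRIBUTE at R (target: ((8+6)*((b*y)+(a*b)))): ((2*z)*((8+6)*((b*y)+(a*b)))) -> ((2*z)*(((8+6)*(b*y))+((8+6)*(a*b))))
Apply DISTRIBUTE at root (target: ((2*z)*(((8+6)*(b*y))+((8+6)*(a*b))))): ((2*z)*(((8+6)*(b*y))+((8+6)*(a*b)))) -> (((2*z)*((8+6)*(b*y)))+((2*z)*((8+6)*(a*b))))
Apply FACTOR at root (target: (((2*z)*((8+6)*(b*y)))+((2*z)*((8+6)*(a*b))))): (((2*z)*((8+6)*(b*y)))+((2*z)*((8+6)*(a*b)))) -> ((2*z)*(((8+6)*(b*y))+((8+6)*(a*b))))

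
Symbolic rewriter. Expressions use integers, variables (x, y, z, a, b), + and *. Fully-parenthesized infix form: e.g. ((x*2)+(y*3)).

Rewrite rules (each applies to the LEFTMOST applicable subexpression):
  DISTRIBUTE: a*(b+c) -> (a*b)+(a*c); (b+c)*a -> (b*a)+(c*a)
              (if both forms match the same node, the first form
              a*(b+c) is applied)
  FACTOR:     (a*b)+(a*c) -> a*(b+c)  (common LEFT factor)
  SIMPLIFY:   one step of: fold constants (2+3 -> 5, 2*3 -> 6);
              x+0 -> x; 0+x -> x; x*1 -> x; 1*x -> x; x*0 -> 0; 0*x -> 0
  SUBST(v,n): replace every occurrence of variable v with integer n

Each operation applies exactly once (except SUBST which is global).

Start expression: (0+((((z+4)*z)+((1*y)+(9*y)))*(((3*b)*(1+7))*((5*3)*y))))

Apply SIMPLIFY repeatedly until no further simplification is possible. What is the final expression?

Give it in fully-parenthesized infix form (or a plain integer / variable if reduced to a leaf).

Start: (0+((((z+4)*z)+((1*y)+(9*y)))*(((3*b)*(1+7))*((5*3)*y))))
Step 1: at root: (0+((((z+4)*z)+((1*y)+(9*y)))*(((3*b)*(1+7))*((5*3)*y)))) -> ((((z+4)*z)+((1*y)+(9*y)))*(((3*b)*(1+7))*((5*3)*y))); overall: (0+((((z+4)*z)+((1*y)+(9*y)))*(((3*b)*(1+7))*((5*3)*y)))) -> ((((z+4)*z)+((1*y)+(9*y)))*(((3*b)*(1+7))*((5*3)*y)))
Step 2: at LRL: (1*y) -> y; overall: ((((z+4)*z)+((1*y)+(9*y)))*(((3*b)*(1+7))*((5*3)*y))) -> ((((z+4)*z)+(y+(9*y)))*(((3*b)*(1+7))*((5*3)*y)))
Step 3: at RLR: (1+7) -> 8; overall: ((((z+4)*z)+(y+(9*y)))*(((3*b)*(1+7))*((5*3)*y))) -> ((((z+4)*z)+(y+(9*y)))*(((3*b)*8)*((5*3)*y)))
Step 4: at RRL: (5*3) -> 15; overall: ((((z+4)*z)+(y+(9*y)))*(((3*b)*8)*((5*3)*y))) -> ((((z+4)*z)+(y+(9*y)))*(((3*b)*8)*(15*y)))
Fixed point: ((((z+4)*z)+(y+(9*y)))*(((3*b)*8)*(15*y)))

Answer: ((((z+4)*z)+(y+(9*y)))*(((3*b)*8)*(15*y)))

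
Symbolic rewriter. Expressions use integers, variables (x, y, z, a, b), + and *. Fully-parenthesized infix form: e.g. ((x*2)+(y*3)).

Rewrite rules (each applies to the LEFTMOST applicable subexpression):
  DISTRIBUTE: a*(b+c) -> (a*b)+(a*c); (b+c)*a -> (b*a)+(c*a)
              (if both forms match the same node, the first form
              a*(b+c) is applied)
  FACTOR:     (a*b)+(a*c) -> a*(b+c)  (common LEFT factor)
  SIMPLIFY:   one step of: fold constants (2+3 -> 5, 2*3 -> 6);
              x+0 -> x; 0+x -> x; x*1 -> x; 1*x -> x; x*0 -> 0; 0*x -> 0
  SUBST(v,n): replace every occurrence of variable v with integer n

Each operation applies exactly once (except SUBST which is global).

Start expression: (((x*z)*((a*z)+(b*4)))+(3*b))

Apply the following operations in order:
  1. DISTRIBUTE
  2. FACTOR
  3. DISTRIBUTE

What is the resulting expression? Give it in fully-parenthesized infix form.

Start: (((x*z)*((a*z)+(b*4)))+(3*b))
Apply DISTRIBUTE at L (target: ((x*z)*((a*z)+(b*4)))): (((x*z)*((a*z)+(b*4)))+(3*b)) -> ((((x*z)*(a*z))+((x*z)*(b*4)))+(3*b))
Apply FACTOR at L (target: (((x*z)*(a*z))+((x*z)*(b*4)))): ((((x*z)*(a*z))+((x*z)*(b*4)))+(3*b)) -> (((x*z)*((a*z)+(b*4)))+(3*b))
Apply DISTRIBUTE at L (target: ((x*z)*((a*z)+(b*4)))): (((x*z)*((a*z)+(b*4)))+(3*b)) -> ((((x*z)*(a*z))+((x*z)*(b*4)))+(3*b))

Answer: ((((x*z)*(a*z))+((x*z)*(b*4)))+(3*b))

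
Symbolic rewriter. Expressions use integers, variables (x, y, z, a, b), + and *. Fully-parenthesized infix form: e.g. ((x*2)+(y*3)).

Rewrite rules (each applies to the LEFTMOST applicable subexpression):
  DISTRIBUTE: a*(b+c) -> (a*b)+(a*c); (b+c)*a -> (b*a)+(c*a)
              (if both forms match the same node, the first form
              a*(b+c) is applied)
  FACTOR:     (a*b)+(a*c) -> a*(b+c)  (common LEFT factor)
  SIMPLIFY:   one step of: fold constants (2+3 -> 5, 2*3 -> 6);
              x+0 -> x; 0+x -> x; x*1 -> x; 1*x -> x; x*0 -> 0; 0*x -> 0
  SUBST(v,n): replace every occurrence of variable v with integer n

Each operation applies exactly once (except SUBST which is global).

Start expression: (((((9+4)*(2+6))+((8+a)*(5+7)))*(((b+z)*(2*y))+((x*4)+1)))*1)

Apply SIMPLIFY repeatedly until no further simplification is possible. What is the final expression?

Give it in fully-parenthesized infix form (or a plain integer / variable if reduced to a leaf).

Start: (((((9+4)*(2+6))+((8+a)*(5+7)))*(((b+z)*(2*y))+((x*4)+1)))*1)
Step 1: at root: (((((9+4)*(2+6))+((8+a)*(5+7)))*(((b+z)*(2*y))+((x*4)+1)))*1) -> ((((9+4)*(2+6))+((8+a)*(5+7)))*(((b+z)*(2*y))+((x*4)+1))); overall: (((((9+4)*(2+6))+((8+a)*(5+7)))*(((b+z)*(2*y))+((x*4)+1)))*1) -> ((((9+4)*(2+6))+((8+a)*(5+7)))*(((b+z)*(2*y))+((x*4)+1)))
Step 2: at LLL: (9+4) -> 13; overall: ((((9+4)*(2+6))+((8+a)*(5+7)))*(((b+z)*(2*y))+((x*4)+1))) -> (((13*(2+6))+((8+a)*(5+7)))*(((b+z)*(2*y))+((x*4)+1)))
Step 3: at LLR: (2+6) -> 8; overall: (((13*(2+6))+((8+a)*(5+7)))*(((b+z)*(2*y))+((x*4)+1))) -> (((13*8)+((8+a)*(5+7)))*(((b+z)*(2*y))+((x*4)+1)))
Step 4: at LL: (13*8) -> 104; overall: (((13*8)+((8+a)*(5+7)))*(((b+z)*(2*y))+((x*4)+1))) -> ((104+((8+a)*(5+7)))*(((b+z)*(2*y))+((x*4)+1)))
Step 5: at LRR: (5+7) -> 12; overall: ((104+((8+a)*(5+7)))*(((b+z)*(2*y))+((x*4)+1))) -> ((104+((8+a)*12))*(((b+z)*(2*y))+((x*4)+1)))
Fixed point: ((104+((8+a)*12))*(((b+z)*(2*y))+((x*4)+1)))

Answer: ((104+((8+a)*12))*(((b+z)*(2*y))+((x*4)+1)))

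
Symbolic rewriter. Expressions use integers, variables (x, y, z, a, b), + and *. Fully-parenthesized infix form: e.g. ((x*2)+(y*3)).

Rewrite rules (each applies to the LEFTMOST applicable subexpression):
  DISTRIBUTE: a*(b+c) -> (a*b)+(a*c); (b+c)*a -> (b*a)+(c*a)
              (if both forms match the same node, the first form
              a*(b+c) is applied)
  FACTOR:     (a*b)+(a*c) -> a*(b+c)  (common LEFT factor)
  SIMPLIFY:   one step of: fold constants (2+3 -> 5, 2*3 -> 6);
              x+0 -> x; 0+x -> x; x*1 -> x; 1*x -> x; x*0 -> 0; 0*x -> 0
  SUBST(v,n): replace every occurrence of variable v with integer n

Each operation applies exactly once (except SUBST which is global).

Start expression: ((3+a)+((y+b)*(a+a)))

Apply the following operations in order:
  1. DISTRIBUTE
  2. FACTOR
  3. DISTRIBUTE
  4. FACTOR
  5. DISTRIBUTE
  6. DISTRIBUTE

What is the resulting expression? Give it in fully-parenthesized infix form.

Answer: ((3+a)+(((y*a)+(b*a))+((y+b)*a)))

Derivation:
Start: ((3+a)+((y+b)*(a+a)))
Apply DISTRIBUTE at R (target: ((y+b)*(a+a))): ((3+a)+((y+b)*(a+a))) -> ((3+a)+(((y+b)*a)+((y+b)*a)))
Apply FACTOR at R (target: (((y+b)*a)+((y+b)*a))): ((3+a)+(((y+b)*a)+((y+b)*a))) -> ((3+a)+((y+b)*(a+a)))
Apply DISTRIBUTE at R (target: ((y+b)*(a+a))): ((3+a)+((y+b)*(a+a))) -> ((3+a)+(((y+b)*a)+((y+b)*a)))
Apply FACTOR at R (target: (((y+b)*a)+((y+b)*a))): ((3+a)+(((y+b)*a)+((y+b)*a))) -> ((3+a)+((y+b)*(a+a)))
Apply DISTRIBUTE at R (target: ((y+b)*(a+a))): ((3+a)+((y+b)*(a+a))) -> ((3+a)+(((y+b)*a)+((y+b)*a)))
Apply DISTRIBUTE at RL (target: ((y+b)*a)): ((3+a)+(((y+b)*a)+((y+b)*a))) -> ((3+a)+(((y*a)+(b*a))+((y+b)*a)))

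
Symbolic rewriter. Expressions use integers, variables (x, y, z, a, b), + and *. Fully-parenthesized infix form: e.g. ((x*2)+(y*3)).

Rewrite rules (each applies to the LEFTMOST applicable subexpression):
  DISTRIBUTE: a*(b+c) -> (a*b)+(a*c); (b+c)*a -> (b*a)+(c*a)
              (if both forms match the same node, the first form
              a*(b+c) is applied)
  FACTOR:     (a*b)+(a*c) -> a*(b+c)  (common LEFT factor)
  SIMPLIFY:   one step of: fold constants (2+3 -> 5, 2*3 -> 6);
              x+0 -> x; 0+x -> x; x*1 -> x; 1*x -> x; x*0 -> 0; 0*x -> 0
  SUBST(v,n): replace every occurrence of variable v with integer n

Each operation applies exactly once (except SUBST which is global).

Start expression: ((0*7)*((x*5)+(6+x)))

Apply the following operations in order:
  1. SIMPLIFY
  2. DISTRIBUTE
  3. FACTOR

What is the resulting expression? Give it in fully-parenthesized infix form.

Start: ((0*7)*((x*5)+(6+x)))
Apply SIMPLIFY at L (target: (0*7)): ((0*7)*((x*5)+(6+x))) -> (0*((x*5)+(6+x)))
Apply DISTRIBUTE at root (target: (0*((x*5)+(6+x)))): (0*((x*5)+(6+x))) -> ((0*(x*5))+(0*(6+x)))
Apply FACTOR at root (target: ((0*(x*5))+(0*(6+x)))): ((0*(x*5))+(0*(6+x))) -> (0*((x*5)+(6+x)))

Answer: (0*((x*5)+(6+x)))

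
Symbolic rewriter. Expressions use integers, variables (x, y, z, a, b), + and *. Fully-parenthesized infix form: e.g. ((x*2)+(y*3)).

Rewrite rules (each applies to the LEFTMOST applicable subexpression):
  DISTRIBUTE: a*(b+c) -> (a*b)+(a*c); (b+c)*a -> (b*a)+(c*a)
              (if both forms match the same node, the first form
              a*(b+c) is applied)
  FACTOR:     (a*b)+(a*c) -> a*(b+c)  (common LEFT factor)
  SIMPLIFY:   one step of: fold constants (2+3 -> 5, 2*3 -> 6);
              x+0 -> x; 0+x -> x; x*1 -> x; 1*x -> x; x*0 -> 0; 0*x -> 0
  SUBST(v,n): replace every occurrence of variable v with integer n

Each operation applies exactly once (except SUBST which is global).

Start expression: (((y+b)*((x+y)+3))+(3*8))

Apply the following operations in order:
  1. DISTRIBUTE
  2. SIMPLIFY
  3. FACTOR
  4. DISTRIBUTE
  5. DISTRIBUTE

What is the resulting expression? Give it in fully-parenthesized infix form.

Start: (((y+b)*((x+y)+3))+(3*8))
Apply DISTRIBUTE at L (target: ((y+b)*((x+y)+3))): (((y+b)*((x+y)+3))+(3*8)) -> ((((y+b)*(x+y))+((y+b)*3))+(3*8))
Apply SIMPLIFY at R (target: (3*8)): ((((y+b)*(x+y))+((y+b)*3))+(3*8)) -> ((((y+b)*(x+y))+((y+b)*3))+24)
Apply FACTOR at L (target: (((y+b)*(x+y))+((y+b)*3))): ((((y+b)*(x+y))+((y+b)*3))+24) -> (((y+b)*((x+y)+3))+24)
Apply DISTRIBUTE at L (target: ((y+b)*((x+y)+3))): (((y+b)*((x+y)+3))+24) -> ((((y+b)*(x+y))+((y+b)*3))+24)
Apply DISTRIBUTE at LL (target: ((y+b)*(x+y))): ((((y+b)*(x+y))+((y+b)*3))+24) -> (((((y+b)*x)+((y+b)*y))+((y+b)*3))+24)

Answer: (((((y+b)*x)+((y+b)*y))+((y+b)*3))+24)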